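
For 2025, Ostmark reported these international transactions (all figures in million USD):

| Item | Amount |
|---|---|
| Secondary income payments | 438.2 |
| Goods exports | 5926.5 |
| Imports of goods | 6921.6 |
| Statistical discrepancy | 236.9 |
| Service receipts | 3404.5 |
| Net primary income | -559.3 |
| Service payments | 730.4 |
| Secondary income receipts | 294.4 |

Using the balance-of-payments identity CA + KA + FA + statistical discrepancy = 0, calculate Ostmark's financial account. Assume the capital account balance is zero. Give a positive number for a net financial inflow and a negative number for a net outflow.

-1212.8

Goods balance = 5926.5 - 6921.6 = -995.1
Services balance = 3404.5 - 730.4 = 2674.1
Trade balance (goods + services) = -995.1 + 2674.1 = 1679.0
Net primary income = -559.3
Net secondary income = 294.4 - 438.2 = -143.8
Current account = 1679.0 + (-559.3) + (-143.8) = 975.9
Financial account = -(975.9 + 236.9) = -1212.8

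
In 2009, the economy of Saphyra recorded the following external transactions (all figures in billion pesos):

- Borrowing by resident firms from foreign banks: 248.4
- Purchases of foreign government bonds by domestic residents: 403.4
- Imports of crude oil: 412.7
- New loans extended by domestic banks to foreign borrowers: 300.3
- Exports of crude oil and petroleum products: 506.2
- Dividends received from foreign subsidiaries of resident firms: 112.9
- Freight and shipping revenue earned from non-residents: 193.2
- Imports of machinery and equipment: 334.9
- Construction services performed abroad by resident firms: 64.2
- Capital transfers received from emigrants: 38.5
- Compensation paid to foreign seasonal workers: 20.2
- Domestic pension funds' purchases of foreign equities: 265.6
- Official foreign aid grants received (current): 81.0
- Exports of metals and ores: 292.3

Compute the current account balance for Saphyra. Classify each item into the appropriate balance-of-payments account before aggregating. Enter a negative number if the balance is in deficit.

482.0

Goods: -412.7 + 292.3 + 506.2 - 334.9 = 50.9
Services: 64.2 + 193.2 = 257.4
Primary income: 112.9 - 20.2 = 92.7
Secondary income: 81.0
Current account = 50.9 + 257.4 + 92.7 + 81.0 = 482.0
(Excluded from the current account — financial account: borrowing by resident firms from foreign banks 248.4, purchases of foreign government bonds by domestic residents 403.4, new loans extended by domestic banks to foreign borrowers 300.3, domestic pension funds' purchases of foreign equities 265.6; capital account: capital transfers received from emigrants 38.5.)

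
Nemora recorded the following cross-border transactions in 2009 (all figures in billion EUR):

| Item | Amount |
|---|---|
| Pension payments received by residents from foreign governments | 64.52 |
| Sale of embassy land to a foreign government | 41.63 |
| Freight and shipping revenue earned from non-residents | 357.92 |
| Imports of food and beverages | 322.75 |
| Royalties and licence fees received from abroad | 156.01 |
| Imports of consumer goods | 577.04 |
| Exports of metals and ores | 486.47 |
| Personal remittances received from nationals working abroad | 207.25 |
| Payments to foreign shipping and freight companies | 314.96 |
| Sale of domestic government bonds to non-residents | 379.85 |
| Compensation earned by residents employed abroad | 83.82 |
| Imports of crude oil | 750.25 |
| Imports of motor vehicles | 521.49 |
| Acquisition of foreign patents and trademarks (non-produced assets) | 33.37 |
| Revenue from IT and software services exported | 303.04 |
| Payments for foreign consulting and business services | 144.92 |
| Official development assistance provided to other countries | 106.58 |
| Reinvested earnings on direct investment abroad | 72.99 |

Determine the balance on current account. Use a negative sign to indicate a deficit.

Goods: -521.49 - 750.25 + 486.47 - 577.04 - 322.75 = -1685.06
Services: 156.01 - 144.92 + 357.92 - 314.96 + 303.04 = 357.09
Primary income: 83.82 + 72.99 = 156.81
Secondary income: 64.52 + 207.25 - 106.58 = 165.19
Current account = (-1685.06) + 357.09 + 156.81 + 165.19 = -1005.97
(Excluded from the current account — capital account: sale of embassy land to a foreign government 41.63, acquisition of foreign patents and trademarks (non-produced assets) 33.37; financial account: sale of domestic government bonds to non-residents 379.85.)

-1005.97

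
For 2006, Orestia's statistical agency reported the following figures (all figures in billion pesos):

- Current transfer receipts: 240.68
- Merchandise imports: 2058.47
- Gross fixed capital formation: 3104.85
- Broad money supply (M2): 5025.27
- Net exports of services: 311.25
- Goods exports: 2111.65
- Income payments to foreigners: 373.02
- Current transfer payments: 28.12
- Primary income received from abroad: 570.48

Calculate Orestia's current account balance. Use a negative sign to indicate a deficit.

Goods balance = 2111.65 - 2058.47 = 53.18
Services balance = 311.25
Trade balance (goods + services) = 53.18 + 311.25 = 364.43
Net primary income = 570.48 - 373.02 = 197.46
Net secondary income = 240.68 - 28.12 = 212.56
Current account = 364.43 + 197.46 + 212.56 = 774.45

774.45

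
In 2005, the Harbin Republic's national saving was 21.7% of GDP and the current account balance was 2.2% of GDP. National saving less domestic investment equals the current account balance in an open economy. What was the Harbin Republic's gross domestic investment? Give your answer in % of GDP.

S - I = CA (net lending to the rest of the world).
I = S - CA = 21.7 - 2.2 = 19.5

19.5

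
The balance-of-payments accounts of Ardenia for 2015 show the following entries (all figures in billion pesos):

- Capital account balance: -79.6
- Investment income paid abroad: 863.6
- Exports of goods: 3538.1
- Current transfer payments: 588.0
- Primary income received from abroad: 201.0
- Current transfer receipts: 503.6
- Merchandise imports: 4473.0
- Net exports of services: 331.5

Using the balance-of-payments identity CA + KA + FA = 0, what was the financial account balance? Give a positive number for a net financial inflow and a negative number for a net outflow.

Goods balance = 3538.1 - 4473.0 = -934.9
Services balance = 331.5
Trade balance (goods + services) = -934.9 + 331.5 = -603.4
Net primary income = 201.0 - 863.6 = -662.6
Net secondary income = 503.6 - 588.0 = -84.4
Current account = -603.4 + (-662.6) + (-84.4) = -1350.4
Financial account = -(-1350.4 + (-79.6)) = 1430.0

1430.0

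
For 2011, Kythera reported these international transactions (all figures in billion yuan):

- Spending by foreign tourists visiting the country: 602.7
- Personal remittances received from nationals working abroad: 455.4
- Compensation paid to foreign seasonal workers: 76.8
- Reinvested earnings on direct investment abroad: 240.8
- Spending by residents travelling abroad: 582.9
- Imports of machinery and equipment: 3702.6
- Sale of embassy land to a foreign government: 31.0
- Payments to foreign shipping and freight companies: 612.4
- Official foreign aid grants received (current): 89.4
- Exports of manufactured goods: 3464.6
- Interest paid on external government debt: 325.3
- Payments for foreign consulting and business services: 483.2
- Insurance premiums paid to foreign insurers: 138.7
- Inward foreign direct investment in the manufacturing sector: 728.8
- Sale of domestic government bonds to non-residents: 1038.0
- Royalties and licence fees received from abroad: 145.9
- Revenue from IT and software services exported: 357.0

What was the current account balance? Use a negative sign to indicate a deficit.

Goods: -3702.6 + 3464.6 = -238.0
Services: -582.9 + 602.7 + 357.0 - 612.4 - 483.2 - 138.7 + 145.9 = -711.6
Primary income: -76.8 + 240.8 - 325.3 = -161.3
Secondary income: 89.4 + 455.4 = 544.8
Current account = (-238.0) + (-711.6) + (-161.3) + 544.8 = -566.1
(Excluded from the current account — capital account: sale of embassy land to a foreign government 31.0; financial account: inward foreign direct investment in the manufacturing sector 728.8, sale of domestic government bonds to non-residents 1038.0.)

-566.1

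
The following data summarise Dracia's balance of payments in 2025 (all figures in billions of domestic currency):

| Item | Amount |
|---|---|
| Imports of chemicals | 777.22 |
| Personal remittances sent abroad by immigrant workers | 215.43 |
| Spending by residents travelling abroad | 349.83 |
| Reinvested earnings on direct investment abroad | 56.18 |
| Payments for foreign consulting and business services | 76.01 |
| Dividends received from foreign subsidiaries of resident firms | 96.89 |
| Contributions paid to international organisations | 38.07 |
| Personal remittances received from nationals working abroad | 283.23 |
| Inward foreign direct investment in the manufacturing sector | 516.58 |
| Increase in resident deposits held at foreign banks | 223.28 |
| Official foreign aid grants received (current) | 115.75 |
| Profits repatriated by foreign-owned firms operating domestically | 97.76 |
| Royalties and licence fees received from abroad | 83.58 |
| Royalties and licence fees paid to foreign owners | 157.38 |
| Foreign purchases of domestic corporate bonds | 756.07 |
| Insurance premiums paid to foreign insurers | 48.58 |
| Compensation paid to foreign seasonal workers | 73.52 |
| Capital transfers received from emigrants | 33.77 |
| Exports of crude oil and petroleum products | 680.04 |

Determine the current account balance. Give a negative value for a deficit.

Goods: 680.04 - 777.22 = -97.18
Services: -76.01 - 48.58 - 157.38 - 349.83 + 83.58 = -548.22
Primary income: 56.18 + 96.89 - 97.76 - 73.52 = -18.21
Secondary income: -38.07 + 115.75 + 283.23 - 215.43 = 145.48
Current account = (-97.18) + (-548.22) + (-18.21) + 145.48 = -518.13
(Excluded from the current account — financial account: inward foreign direct investment in the manufacturing sector 516.58, increase in resident deposits held at foreign banks 223.28, foreign purchases of domestic corporate bonds 756.07; capital account: capital transfers received from emigrants 33.77.)

-518.13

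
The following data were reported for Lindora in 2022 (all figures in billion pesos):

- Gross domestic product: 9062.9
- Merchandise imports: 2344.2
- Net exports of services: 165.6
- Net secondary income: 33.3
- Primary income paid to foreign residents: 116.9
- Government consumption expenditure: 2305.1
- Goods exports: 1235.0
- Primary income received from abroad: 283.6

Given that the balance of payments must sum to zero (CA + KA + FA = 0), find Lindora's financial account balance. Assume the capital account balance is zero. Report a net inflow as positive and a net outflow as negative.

Goods balance = 1235.0 - 2344.2 = -1109.2
Services balance = 165.6
Trade balance (goods + services) = -1109.2 + 165.6 = -943.6
Net primary income = 283.6 - 116.9 = 166.7
Net secondary income = 33.3
Current account = -943.6 + 166.7 + 33.3 = -743.6
Financial account = -(-743.6) = 743.6

743.6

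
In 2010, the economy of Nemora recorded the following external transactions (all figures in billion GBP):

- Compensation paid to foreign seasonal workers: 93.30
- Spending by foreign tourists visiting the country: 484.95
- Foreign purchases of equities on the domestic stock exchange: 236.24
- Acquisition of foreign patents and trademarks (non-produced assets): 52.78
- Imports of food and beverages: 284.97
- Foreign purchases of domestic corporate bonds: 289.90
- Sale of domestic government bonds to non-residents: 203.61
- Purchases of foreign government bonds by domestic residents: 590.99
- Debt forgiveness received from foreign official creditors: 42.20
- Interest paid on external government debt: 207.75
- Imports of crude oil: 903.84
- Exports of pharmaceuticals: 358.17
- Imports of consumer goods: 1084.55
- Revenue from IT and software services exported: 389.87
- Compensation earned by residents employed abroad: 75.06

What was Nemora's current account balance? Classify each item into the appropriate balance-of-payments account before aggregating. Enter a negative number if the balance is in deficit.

-1266.36

Goods: -284.97 + 358.17 - 903.84 - 1084.55 = -1915.19
Services: 484.95 + 389.87 = 874.82
Primary income: -207.75 + 75.06 - 93.30 = -225.99
Current account = (-1915.19) + 874.82 + (-225.99) = -1266.36
(Excluded from the current account — financial account: foreign purchases of equities on the domestic stock exchange 236.24, foreign purchases of domestic corporate bonds 289.90, sale of domestic government bonds to non-residents 203.61, purchases of foreign government bonds by domestic residents 590.99; capital account: acquisition of foreign patents and trademarks (non-produced assets) 52.78, debt forgiveness received from foreign official creditors 42.20.)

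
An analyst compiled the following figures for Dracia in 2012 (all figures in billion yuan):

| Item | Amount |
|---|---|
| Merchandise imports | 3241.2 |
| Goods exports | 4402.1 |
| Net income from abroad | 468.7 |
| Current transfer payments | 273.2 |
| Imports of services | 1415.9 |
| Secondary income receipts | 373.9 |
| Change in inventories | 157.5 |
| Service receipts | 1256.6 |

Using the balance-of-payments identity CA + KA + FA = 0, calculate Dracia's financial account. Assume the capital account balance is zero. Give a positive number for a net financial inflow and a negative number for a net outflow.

Goods balance = 4402.1 - 3241.2 = 1160.9
Services balance = 1256.6 - 1415.9 = -159.3
Trade balance (goods + services) = 1160.9 + (-159.3) = 1001.6
Net primary income = 468.7
Net secondary income = 373.9 - 273.2 = 100.7
Current account = 1001.6 + 468.7 + 100.7 = 1571.0
Financial account = -(1571.0) = -1571.0

-1571.0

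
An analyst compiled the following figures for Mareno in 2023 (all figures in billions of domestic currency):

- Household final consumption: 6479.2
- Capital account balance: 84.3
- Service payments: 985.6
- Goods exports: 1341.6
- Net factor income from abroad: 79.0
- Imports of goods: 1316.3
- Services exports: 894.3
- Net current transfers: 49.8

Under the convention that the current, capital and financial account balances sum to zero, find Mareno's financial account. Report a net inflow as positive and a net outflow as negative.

Goods balance = 1341.6 - 1316.3 = 25.3
Services balance = 894.3 - 985.6 = -91.3
Trade balance (goods + services) = 25.3 + (-91.3) = -66.0
Net primary income = 79.0
Net secondary income = 49.8
Current account = -66.0 + 79.0 + 49.8 = 62.8
Financial account = -(62.8 + 84.3) = -147.1

-147.1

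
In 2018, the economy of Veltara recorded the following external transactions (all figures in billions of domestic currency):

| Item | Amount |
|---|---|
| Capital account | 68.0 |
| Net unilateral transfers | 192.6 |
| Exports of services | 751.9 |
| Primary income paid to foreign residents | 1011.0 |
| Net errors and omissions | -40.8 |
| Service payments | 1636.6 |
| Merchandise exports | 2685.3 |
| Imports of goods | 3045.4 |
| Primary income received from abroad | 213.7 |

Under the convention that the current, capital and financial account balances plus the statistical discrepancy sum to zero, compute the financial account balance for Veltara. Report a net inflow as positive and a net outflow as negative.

Goods balance = 2685.3 - 3045.4 = -360.1
Services balance = 751.9 - 1636.6 = -884.7
Trade balance (goods + services) = -360.1 + (-884.7) = -1244.8
Net primary income = 213.7 - 1011.0 = -797.3
Net secondary income = 192.6
Current account = -1244.8 + (-797.3) + 192.6 = -1849.5
Financial account = -(-1849.5 + 68.0 + (-40.8)) = 1822.3

1822.3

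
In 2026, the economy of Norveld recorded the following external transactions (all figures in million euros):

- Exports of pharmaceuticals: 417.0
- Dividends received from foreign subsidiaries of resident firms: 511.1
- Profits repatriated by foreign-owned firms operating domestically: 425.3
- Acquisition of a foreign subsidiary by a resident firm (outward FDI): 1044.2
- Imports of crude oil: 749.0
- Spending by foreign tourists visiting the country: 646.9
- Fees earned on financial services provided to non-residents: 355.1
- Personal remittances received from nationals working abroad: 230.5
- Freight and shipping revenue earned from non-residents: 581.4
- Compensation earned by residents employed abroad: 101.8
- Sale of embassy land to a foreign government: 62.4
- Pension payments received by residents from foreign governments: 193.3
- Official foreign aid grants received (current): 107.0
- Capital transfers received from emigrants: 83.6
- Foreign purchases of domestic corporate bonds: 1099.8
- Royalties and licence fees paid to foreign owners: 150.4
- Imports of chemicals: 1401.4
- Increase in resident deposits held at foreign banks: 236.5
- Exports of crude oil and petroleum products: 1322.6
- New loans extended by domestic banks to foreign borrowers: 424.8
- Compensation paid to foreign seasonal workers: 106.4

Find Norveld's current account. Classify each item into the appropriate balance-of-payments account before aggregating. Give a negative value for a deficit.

1634.2

Goods: 417.0 + 1322.6 - 1401.4 - 749.0 = -410.8
Services: 581.4 + 646.9 + 355.1 - 150.4 = 1433.0
Primary income: 511.1 - 425.3 + 101.8 - 106.4 = 81.2
Secondary income: 107.0 + 230.5 + 193.3 = 530.8
Current account = (-410.8) + 1433.0 + 81.2 + 530.8 = 1634.2
(Excluded from the current account — financial account: acquisition of a foreign subsidiary by a resident firm (outward FDI) 1044.2, foreign purchases of domestic corporate bonds 1099.8, increase in resident deposits held at foreign banks 236.5, new loans extended by domestic banks to foreign borrowers 424.8; capital account: sale of embassy land to a foreign government 62.4, capital transfers received from emigrants 83.6.)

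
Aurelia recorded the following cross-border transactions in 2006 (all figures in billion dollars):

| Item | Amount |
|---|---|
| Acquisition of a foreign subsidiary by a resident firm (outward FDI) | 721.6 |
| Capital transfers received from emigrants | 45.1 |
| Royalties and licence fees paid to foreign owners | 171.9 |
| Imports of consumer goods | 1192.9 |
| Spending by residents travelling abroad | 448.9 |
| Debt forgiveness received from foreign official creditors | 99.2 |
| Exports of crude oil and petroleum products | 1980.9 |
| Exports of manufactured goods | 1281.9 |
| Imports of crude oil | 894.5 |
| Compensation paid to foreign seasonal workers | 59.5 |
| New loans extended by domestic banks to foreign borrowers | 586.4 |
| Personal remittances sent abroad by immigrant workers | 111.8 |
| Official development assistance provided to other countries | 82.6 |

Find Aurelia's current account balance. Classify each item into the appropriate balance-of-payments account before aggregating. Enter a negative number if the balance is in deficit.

300.7

Goods: -1192.9 + 1980.9 + 1281.9 - 894.5 = 1175.4
Services: -448.9 - 171.9 = -620.8
Primary income: -59.5
Secondary income: -82.6 - 111.8 = -194.4
Current account = 1175.4 + (-620.8) + (-59.5) + (-194.4) = 300.7
(Excluded from the current account — financial account: acquisition of a foreign subsidiary by a resident firm (outward FDI) 721.6, new loans extended by domestic banks to foreign borrowers 586.4; capital account: capital transfers received from emigrants 45.1, debt forgiveness received from foreign official creditors 99.2.)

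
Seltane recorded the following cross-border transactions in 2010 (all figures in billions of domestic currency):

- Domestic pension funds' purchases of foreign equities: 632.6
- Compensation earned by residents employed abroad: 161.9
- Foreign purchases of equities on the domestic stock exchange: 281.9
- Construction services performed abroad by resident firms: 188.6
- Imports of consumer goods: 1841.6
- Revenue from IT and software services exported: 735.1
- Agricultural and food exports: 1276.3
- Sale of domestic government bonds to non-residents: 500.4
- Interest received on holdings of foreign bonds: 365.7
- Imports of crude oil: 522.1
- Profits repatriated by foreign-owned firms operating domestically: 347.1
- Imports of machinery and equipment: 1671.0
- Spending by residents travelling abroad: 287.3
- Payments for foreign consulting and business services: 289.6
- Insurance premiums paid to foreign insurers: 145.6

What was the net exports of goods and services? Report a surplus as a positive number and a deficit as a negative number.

Goods: -1841.6 - 522.1 - 1671.0 + 1276.3 = -2758.4
Services: -287.3 + 188.6 + 735.1 - 289.6 - 145.6 = 201.2
Trade balance = -2758.4 + 201.2 = -2557.2
(Excluded from the trade balance — financial account: domestic pension funds' purchases of foreign equities 632.6, foreign purchases of equities on the domestic stock exchange 281.9, sale of domestic government bonds to non-residents 500.4; primary income: compensation earned by residents employed abroad 161.9, interest received on holdings of foreign bonds 365.7, profits repatriated by foreign-owned firms operating domestically 347.1.)

-2557.2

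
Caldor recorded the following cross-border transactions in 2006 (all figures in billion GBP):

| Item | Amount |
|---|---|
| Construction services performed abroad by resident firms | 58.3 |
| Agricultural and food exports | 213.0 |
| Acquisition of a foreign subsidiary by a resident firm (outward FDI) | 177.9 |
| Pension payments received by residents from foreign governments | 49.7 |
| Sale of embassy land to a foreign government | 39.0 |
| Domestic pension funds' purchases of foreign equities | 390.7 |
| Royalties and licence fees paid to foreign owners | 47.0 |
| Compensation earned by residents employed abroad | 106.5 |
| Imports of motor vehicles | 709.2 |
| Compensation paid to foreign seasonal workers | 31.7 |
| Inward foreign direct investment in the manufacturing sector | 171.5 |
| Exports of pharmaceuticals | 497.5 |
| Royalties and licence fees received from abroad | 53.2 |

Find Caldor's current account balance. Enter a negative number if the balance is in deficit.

190.3

Goods: 497.5 + 213.0 - 709.2 = 1.3
Services: -47.0 + 53.2 + 58.3 = 64.5
Primary income: -31.7 + 106.5 = 74.8
Secondary income: 49.7
Current account = 1.3 + 64.5 + 74.8 + 49.7 = 190.3
(Excluded from the current account — financial account: acquisition of a foreign subsidiary by a resident firm (outward FDI) 177.9, domestic pension funds' purchases of foreign equities 390.7, inward foreign direct investment in the manufacturing sector 171.5; capital account: sale of embassy land to a foreign government 39.0.)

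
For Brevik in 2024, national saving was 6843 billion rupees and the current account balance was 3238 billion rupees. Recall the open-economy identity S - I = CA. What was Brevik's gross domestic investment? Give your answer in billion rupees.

I = S - CA = 6843 - 3238 = 3605

3605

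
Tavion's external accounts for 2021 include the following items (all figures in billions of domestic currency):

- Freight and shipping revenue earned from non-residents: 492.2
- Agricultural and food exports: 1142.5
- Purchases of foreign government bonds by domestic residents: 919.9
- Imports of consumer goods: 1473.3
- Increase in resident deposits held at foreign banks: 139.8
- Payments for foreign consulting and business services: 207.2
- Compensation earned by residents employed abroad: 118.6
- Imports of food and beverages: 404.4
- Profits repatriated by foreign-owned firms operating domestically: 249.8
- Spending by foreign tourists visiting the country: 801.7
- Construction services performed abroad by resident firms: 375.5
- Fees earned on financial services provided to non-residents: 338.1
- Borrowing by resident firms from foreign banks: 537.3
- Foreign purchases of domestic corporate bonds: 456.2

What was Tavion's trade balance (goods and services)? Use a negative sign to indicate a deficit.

1065.1

Goods: -1473.3 - 404.4 + 1142.5 = -735.2
Services: 801.7 - 207.2 + 338.1 + 492.2 + 375.5 = 1800.3
Trade balance = -735.2 + 1800.3 = 1065.1
(Excluded from the trade balance — financial account: purchases of foreign government bonds by domestic residents 919.9, increase in resident deposits held at foreign banks 139.8, borrowing by resident firms from foreign banks 537.3, foreign purchases of domestic corporate bonds 456.2; primary income: compensation earned by residents employed abroad 118.6, profits repatriated by foreign-owned firms operating domestically 249.8.)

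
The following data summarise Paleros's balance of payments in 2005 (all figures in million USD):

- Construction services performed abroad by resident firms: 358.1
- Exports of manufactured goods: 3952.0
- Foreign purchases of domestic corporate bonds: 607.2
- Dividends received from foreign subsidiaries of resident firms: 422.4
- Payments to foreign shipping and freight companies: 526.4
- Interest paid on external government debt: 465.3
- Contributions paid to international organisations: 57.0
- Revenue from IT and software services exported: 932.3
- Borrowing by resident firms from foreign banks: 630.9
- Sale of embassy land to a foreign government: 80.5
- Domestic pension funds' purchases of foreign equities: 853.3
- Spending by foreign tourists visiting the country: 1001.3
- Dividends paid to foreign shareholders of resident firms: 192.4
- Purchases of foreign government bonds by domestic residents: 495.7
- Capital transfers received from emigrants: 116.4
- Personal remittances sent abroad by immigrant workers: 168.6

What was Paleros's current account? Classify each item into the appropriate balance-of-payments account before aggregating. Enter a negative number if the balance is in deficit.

Goods: 3952.0
Services: -526.4 + 1001.3 + 932.3 + 358.1 = 1765.3
Primary income: 422.4 - 192.4 - 465.3 = -235.3
Secondary income: -57.0 - 168.6 = -225.6
Current account = 3952.0 + 1765.3 + (-235.3) + (-225.6) = 5256.4
(Excluded from the current account — financial account: foreign purchases of domestic corporate bonds 607.2, borrowing by resident firms from foreign banks 630.9, domestic pension funds' purchases of foreign equities 853.3, purchases of foreign government bonds by domestic residents 495.7; capital account: sale of embassy land to a foreign government 80.5, capital transfers received from emigrants 116.4.)

5256.4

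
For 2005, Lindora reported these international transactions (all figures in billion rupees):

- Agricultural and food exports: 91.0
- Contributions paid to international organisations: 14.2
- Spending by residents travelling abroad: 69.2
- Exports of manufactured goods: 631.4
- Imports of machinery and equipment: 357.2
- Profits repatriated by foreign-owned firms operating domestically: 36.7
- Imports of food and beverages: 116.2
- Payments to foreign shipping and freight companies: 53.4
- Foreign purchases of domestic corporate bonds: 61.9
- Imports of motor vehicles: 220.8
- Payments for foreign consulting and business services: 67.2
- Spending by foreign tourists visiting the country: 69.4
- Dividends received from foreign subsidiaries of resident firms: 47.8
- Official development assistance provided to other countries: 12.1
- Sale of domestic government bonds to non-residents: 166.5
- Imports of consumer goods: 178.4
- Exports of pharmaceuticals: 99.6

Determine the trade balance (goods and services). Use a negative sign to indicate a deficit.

Goods: 91.0 - 357.2 - 116.2 + 631.4 + 99.6 - 178.4 - 220.8 = -50.6
Services: -67.2 + 69.4 - 69.2 - 53.4 = -120.4
Trade balance = -50.6 + (-120.4) = -171.0
(Excluded from the trade balance — secondary income: contributions paid to international organisations 14.2, official development assistance provided to other countries 12.1; primary income: profits repatriated by foreign-owned firms operating domestically 36.7, dividends received from foreign subsidiaries of resident firms 47.8; financial account: foreign purchases of domestic corporate bonds 61.9, sale of domestic government bonds to non-residents 166.5.)

-171.0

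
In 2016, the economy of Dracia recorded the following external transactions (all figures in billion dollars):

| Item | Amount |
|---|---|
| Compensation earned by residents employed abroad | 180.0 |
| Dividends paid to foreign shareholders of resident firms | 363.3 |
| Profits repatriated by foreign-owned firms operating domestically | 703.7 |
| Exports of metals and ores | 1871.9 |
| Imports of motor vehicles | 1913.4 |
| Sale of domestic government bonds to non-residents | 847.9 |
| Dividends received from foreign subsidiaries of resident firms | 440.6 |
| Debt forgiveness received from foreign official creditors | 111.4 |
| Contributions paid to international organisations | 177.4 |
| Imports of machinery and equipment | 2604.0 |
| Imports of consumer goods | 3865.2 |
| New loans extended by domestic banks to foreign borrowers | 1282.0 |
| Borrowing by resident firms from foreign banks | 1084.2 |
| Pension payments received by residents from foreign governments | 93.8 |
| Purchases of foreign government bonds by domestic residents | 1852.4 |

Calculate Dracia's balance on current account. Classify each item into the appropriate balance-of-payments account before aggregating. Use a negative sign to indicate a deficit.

-7040.7

Goods: -1913.4 + 1871.9 - 2604.0 - 3865.2 = -6510.7
Primary income: -363.3 + 180.0 + 440.6 - 703.7 = -446.4
Secondary income: 93.8 - 177.4 = -83.6
Current account = (-6510.7) + (-446.4) + (-83.6) = -7040.7
(Excluded from the current account — financial account: sale of domestic government bonds to non-residents 847.9, new loans extended by domestic banks to foreign borrowers 1282.0, borrowing by resident firms from foreign banks 1084.2, purchases of foreign government bonds by domestic residents 1852.4; capital account: debt forgiveness received from foreign official creditors 111.4.)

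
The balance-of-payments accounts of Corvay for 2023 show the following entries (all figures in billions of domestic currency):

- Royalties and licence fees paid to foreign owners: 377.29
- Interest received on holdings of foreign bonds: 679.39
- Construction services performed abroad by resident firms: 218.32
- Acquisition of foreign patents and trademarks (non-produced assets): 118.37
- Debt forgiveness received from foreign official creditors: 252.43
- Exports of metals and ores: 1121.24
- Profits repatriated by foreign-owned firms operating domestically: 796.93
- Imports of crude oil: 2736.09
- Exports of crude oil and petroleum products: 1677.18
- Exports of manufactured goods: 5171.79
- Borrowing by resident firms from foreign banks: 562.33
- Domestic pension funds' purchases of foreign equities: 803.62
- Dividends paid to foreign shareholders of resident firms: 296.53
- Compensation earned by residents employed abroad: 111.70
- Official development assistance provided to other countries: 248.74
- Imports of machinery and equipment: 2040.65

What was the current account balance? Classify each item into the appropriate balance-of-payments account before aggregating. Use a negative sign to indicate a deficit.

Goods: 1121.24 + 1677.18 + 5171.79 - 2736.09 - 2040.65 = 3193.47
Services: -377.29 + 218.32 = -158.97
Primary income: -796.93 + 679.39 + 111.70 - 296.53 = -302.37
Secondary income: -248.74
Current account = 3193.47 + (-158.97) + (-302.37) + (-248.74) = 2483.39
(Excluded from the current account — capital account: acquisition of foreign patents and trademarks (non-produced assets) 118.37, debt forgiveness received from foreign official creditors 252.43; financial account: borrowing by resident firms from foreign banks 562.33, domestic pension funds' purchases of foreign equities 803.62.)

2483.39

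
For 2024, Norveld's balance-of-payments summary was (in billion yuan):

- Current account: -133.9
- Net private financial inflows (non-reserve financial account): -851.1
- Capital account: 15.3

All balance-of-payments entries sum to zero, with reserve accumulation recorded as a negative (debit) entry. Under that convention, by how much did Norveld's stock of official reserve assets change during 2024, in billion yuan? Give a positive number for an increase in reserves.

Official reserve transactions balance = -((-133.9) + 15.3 + (-851.1)) = 969.7
An accumulation of reserves is recorded as a debit (negative entry), so the change in the stock of reserves is the negative of that balance.
Change in official reserves = -(969.7) = -969.7

-969.7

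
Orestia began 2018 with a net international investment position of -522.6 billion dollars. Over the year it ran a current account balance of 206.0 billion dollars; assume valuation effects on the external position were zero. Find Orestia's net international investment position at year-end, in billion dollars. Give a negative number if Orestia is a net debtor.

With no valuation effects, change in NIIP = current account = 206.0
End-of-year NIIP = -522.6 + 206.0 = -316.6

-316.6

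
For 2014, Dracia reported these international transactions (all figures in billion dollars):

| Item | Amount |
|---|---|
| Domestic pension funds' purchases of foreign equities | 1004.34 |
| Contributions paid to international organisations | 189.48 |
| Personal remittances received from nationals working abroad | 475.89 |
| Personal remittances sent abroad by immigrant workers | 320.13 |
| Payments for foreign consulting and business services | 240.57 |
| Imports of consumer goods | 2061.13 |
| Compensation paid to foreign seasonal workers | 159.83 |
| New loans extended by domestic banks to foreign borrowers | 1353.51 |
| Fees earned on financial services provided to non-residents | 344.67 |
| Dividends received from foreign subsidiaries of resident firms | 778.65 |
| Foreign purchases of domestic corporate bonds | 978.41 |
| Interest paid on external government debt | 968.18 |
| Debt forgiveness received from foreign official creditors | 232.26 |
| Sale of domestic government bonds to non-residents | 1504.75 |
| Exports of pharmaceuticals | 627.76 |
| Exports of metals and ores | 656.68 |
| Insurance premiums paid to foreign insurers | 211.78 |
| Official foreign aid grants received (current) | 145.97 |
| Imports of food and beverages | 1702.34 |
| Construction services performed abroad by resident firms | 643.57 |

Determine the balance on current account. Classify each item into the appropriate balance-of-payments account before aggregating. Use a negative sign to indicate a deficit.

-2180.25

Goods: 656.68 - 1702.34 - 2061.13 + 627.76 = -2479.03
Services: -240.57 + 643.57 - 211.78 + 344.67 = 535.89
Primary income: -968.18 - 159.83 + 778.65 = -349.36
Secondary income: -189.48 + 145.97 + 475.89 - 320.13 = 112.25
Current account = (-2479.03) + 535.89 + (-349.36) + 112.25 = -2180.25
(Excluded from the current account — financial account: domestic pension funds' purchases of foreign equities 1004.34, new loans extended by domestic banks to foreign borrowers 1353.51, foreign purchases of domestic corporate bonds 978.41, sale of domestic government bonds to non-residents 1504.75; capital account: debt forgiveness received from foreign official creditors 232.26.)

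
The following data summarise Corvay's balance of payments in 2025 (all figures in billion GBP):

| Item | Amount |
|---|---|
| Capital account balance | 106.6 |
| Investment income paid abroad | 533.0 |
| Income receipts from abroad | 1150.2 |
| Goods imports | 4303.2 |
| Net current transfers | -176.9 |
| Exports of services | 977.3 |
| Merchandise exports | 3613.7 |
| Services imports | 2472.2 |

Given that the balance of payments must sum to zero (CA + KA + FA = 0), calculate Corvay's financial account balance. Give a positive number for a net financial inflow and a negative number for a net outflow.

1637.5

Goods balance = 3613.7 - 4303.2 = -689.5
Services balance = 977.3 - 2472.2 = -1494.9
Trade balance (goods + services) = -689.5 + (-1494.9) = -2184.4
Net primary income = 1150.2 - 533.0 = 617.2
Net secondary income = -176.9
Current account = -2184.4 + 617.2 + (-176.9) = -1744.1
Financial account = -(-1744.1 + 106.6) = 1637.5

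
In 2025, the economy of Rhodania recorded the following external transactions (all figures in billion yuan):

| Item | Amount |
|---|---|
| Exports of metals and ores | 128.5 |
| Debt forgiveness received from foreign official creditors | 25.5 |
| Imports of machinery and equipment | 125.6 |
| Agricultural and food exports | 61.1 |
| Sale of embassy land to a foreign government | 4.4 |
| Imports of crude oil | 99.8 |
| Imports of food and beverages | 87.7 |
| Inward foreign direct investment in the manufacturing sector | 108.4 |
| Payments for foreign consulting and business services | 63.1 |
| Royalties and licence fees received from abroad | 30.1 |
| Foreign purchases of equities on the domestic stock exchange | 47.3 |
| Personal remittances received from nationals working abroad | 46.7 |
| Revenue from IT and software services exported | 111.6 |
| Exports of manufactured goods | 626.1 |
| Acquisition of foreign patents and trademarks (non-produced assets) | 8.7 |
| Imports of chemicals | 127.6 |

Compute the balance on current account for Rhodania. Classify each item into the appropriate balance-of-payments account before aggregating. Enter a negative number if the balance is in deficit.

Goods: -127.6 + 61.1 + 626.1 - 99.8 - 87.7 - 125.6 + 128.5 = 375.0
Services: -63.1 + 30.1 + 111.6 = 78.6
Secondary income: 46.7
Current account = 375.0 + 78.6 + 46.7 = 500.3
(Excluded from the current account — capital account: debt forgiveness received from foreign official creditors 25.5, sale of embassy land to a foreign government 4.4, acquisition of foreign patents and trademarks (non-produced assets) 8.7; financial account: inward foreign direct investment in the manufacturing sector 108.4, foreign purchases of equities on the domestic stock exchange 47.3.)

500.3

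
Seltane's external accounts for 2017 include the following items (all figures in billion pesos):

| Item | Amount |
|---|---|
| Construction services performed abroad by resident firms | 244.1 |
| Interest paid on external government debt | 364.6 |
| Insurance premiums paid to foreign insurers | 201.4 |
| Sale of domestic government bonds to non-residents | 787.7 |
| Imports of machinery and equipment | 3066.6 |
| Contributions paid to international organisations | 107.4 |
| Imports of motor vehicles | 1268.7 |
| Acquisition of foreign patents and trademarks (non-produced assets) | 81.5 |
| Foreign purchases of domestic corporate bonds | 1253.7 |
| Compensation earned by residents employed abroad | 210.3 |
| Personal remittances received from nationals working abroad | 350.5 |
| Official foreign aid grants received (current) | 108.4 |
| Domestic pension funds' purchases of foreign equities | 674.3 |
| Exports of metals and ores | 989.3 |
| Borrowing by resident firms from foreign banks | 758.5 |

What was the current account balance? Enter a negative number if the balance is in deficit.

Goods: -1268.7 + 989.3 - 3066.6 = -3346.0
Services: -201.4 + 244.1 = 42.7
Primary income: -364.6 + 210.3 = -154.3
Secondary income: 350.5 + 108.4 - 107.4 = 351.5
Current account = (-3346.0) + 42.7 + (-154.3) + 351.5 = -3106.1
(Excluded from the current account — financial account: sale of domestic government bonds to non-residents 787.7, foreign purchases of domestic corporate bonds 1253.7, domestic pension funds' purchases of foreign equities 674.3, borrowing by resident firms from foreign banks 758.5; capital account: acquisition of foreign patents and trademarks (non-produced assets) 81.5.)

-3106.1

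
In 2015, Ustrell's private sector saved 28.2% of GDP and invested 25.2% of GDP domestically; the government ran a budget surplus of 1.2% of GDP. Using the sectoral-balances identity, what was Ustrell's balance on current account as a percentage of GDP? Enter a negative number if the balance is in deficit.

4.2

By the sectoral-balances identity, CA = (S_private - I) + (T - G).
Private balance = 28.2 - 25.2 = 3.0
Government balance (T - G) = 1.2
CA = 3.0 + 1.2 = 4.2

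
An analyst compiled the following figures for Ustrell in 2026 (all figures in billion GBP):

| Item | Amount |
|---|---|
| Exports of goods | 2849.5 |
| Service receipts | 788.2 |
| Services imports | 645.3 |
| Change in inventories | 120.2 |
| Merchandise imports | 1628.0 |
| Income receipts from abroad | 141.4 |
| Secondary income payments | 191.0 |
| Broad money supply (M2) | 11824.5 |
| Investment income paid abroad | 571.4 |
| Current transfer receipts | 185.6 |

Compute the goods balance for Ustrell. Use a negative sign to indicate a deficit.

1221.5

Goods balance = 2849.5 - 1628.0 = 1221.5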